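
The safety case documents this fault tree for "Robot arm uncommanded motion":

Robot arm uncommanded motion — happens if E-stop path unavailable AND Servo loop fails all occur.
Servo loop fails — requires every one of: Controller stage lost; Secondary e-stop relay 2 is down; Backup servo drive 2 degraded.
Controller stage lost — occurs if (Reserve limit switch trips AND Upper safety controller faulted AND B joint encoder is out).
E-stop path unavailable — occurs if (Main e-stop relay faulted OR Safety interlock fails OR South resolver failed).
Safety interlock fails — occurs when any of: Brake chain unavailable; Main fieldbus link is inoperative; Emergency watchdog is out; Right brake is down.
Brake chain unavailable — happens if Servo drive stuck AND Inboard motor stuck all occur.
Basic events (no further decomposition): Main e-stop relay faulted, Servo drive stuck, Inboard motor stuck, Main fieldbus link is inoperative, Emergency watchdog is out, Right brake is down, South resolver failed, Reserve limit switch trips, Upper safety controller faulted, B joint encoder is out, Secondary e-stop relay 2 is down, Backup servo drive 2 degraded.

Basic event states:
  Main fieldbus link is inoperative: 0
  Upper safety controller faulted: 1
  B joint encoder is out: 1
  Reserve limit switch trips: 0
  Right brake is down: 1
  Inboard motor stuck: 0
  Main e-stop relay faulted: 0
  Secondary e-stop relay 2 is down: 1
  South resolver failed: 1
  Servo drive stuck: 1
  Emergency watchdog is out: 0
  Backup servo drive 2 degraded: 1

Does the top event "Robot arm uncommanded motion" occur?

Brake chain unavailable [AND]: Servo drive stuck=occurs, Inboard motor stuck=not → not all inputs occur → does not occur.
Safety interlock fails [OR]: Brake chain unavailable=not, Main fieldbus link is inoperative=not, Emergency watchdog is out=not, Right brake is down=occurs → at least one input occurs → occurs.
E-stop path unavailable [OR]: Main e-stop relay faulted=not, Safety interlock fails=occurs, South resolver failed=occurs → at least one input occurs → occurs.
Controller stage lost [AND]: Reserve limit switch trips=not, Upper safety controller faulted=occurs, B joint encoder is out=occurs → not all inputs occur → does not occur.
Servo loop fails [AND]: Controller stage lost=not, Secondary e-stop relay 2 is down=occurs, Backup servo drive 2 degraded=occurs → not all inputs occur → does not occur.
Robot arm uncommanded motion [AND]: E-stop path unavailable=occurs, Servo loop fails=not → not all inputs occur → does not occur.

No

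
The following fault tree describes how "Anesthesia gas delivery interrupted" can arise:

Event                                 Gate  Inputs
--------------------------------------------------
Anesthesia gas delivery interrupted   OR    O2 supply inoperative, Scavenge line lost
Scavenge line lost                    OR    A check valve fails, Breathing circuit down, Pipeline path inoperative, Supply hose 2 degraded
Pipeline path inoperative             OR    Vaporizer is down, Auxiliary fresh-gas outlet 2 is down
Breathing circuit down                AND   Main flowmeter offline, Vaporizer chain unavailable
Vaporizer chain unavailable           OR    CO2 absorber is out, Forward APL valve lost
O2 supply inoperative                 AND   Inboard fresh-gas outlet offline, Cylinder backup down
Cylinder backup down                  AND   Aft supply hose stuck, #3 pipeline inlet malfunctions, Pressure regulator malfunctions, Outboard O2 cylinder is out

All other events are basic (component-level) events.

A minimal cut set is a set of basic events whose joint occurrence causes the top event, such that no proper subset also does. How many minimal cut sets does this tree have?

7

Cylinder backup down [AND]: one cut set from each child combined → 1 × 1 × 1 × 1 = 1 cut set(s).
O2 supply inoperative [AND]: one cut set from each child combined → 1 × 1 = 1 cut set(s).
Vaporizer chain unavailable [OR]: union of children's cut sets → 2 cut set(s).
Breathing circuit down [AND]: one cut set from each child combined → 1 × 2 = 2 cut set(s).
Pipeline path inoperative [OR]: union of children's cut sets → 2 cut set(s).
Scavenge line lost [OR]: union of children's cut sets → 6 cut set(s).
Anesthesia gas delivery interrupted [OR]: union of children's cut sets → 7 cut set(s).
Minimal cut sets: {#3 pipeline inlet malfunctions, Aft supply hose stuck, Inboard fresh-gas outlet offline, Outboard O2 cylinder is out, Pressure regulator malfunctions}; {A check valve fails}; {CO2 absorber is out, Main flowmeter offline}; {Forward APL valve lost, Main flowmeter offline}; {Vaporizer is down}; {Auxiliary fresh-gas outlet 2 is down}; {Supply hose 2 degraded}.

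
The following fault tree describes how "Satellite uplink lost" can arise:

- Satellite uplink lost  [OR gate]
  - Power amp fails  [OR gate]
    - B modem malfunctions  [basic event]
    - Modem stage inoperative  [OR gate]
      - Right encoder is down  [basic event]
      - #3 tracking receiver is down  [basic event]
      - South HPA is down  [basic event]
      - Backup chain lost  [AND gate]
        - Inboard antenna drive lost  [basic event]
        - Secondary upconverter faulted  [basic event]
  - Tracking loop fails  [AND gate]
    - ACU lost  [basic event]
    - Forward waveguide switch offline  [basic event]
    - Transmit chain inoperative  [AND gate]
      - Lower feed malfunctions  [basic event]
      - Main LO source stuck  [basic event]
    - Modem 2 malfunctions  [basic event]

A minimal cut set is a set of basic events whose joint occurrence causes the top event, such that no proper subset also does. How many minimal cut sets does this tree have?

Backup chain lost [AND]: one cut set from each child combined → 1 × 1 = 1 cut set(s).
Modem stage inoperative [OR]: union of children's cut sets → 4 cut set(s).
Power amp fails [OR]: union of children's cut sets → 5 cut set(s).
Transmit chain inoperative [AND]: one cut set from each child combined → 1 × 1 = 1 cut set(s).
Tracking loop fails [AND]: one cut set from each child combined → 1 × 1 × 1 × 1 = 1 cut set(s).
Satellite uplink lost [OR]: union of children's cut sets → 6 cut set(s).
Minimal cut sets: {B modem malfunctions}; {Right encoder is down}; {#3 tracking receiver is down}; {South HPA is down}; {Inboard antenna drive lost, Secondary upconverter faulted}; {ACU lost, Forward waveguide switch offline, Lower feed malfunctions, Main LO source stuck, Modem 2 malfunctions}.

6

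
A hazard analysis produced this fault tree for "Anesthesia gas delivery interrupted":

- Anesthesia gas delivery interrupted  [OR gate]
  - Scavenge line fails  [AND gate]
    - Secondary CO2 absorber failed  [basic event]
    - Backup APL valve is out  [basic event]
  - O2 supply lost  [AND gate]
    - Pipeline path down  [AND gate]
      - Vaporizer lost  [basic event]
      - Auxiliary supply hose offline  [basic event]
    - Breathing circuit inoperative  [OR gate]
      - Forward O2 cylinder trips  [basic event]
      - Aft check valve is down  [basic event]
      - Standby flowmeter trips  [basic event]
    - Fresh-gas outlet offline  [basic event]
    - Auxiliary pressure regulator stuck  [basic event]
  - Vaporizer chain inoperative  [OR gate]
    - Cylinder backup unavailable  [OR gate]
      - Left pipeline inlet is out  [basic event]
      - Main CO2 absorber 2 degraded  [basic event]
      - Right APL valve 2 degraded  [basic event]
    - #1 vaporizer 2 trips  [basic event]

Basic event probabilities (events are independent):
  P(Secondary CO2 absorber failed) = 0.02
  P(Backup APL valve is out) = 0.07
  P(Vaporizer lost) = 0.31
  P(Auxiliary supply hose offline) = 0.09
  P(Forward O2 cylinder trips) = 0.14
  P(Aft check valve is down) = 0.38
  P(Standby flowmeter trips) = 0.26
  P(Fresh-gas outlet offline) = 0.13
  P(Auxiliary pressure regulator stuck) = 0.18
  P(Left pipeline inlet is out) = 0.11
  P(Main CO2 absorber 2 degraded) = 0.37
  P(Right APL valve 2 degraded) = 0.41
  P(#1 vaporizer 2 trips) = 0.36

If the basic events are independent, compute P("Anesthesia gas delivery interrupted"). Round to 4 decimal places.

P(Scavenge line fails) [AND] = 0.02 × 0.07 = 0.001400
P(Pipeline path down) [AND] = 0.31 × 0.09 = 0.027900
P(Breathing circuit inoperative) [OR] = 1 − (1−0.14) × (1−0.38) × (1−0.26) = 0.605432
P(O2 supply lost) [AND] = 0.027900 × 0.605432 × 0.13 × 0.18 = 0.000395
P(Cylinder backup unavailable) [OR] = 1 − (1−0.11) × (1−0.37) × (1−0.41) = 0.669187
P(Vaporizer chain inoperative) [OR] = 1 − (1−0.669187) × (1−0.36) = 0.788280
P(Anesthesia gas delivery interrupted) [OR] = 1 − (1−0.001400) × (1−0.000395) × (1−0.788280) = 0.788660
Rounded to 4 decimal places: P(Anesthesia gas delivery interrupted) ≈ 0.7887.

0.7887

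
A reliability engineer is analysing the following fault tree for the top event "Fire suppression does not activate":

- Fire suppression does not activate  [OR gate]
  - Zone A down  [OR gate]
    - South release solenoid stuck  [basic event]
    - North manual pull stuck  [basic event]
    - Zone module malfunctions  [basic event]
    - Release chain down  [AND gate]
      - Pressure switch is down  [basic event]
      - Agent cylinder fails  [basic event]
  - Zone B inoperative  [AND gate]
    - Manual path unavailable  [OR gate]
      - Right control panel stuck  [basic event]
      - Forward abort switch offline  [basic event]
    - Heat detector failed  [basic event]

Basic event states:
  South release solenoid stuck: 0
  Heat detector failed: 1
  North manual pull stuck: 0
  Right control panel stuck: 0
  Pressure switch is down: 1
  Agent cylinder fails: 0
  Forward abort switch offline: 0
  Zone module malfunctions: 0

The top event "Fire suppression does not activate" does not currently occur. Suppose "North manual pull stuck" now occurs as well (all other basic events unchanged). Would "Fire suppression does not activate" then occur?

Yes

Counterfactual: set "North manual pull stuck" to occurred.
Release chain down [AND]: Pressure switch is down=occurs, Agent cylinder fails=not → not all inputs occur → does not occur.
Zone A down [OR]: South release solenoid stuck=not, North manual pull stuck=occurs, Zone module malfunctions=not, Release chain down=not → at least one input occurs → occurs.
Manual path unavailable [OR]: Right control panel stuck=not, Forward abort switch offline=not → no input occurs → does not occur.
Zone B inoperative [AND]: Manual path unavailable=not, Heat detector failed=occurs → not all inputs occur → does not occur.
Fire suppression does not activate [OR]: Zone A down=occurs, Zone B inoperative=not → at least one input occurs → occurs.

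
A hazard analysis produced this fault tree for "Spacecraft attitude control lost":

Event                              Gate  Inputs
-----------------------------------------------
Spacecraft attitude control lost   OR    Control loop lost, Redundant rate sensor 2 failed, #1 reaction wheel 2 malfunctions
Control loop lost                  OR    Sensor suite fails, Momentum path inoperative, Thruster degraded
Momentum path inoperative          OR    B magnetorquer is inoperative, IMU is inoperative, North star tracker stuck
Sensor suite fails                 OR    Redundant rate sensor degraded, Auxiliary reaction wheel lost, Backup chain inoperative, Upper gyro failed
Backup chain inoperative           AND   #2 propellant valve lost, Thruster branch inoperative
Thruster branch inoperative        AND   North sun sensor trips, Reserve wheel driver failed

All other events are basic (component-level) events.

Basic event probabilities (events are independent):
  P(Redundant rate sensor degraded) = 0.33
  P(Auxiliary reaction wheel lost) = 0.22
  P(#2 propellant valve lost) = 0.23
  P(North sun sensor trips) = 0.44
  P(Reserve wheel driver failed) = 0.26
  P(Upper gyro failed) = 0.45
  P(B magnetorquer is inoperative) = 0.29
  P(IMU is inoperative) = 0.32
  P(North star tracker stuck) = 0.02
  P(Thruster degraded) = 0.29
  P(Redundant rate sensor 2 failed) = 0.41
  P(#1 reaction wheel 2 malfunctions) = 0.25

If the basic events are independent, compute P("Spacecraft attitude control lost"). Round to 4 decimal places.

P(Thruster branch inoperative) [AND] = 0.44 × 0.26 = 0.114400
P(Backup chain inoperative) [AND] = 0.23 × 0.114400 = 0.026312
P(Sensor suite fails) [OR] = 1 − (1−0.33) × (1−0.22) × (1−0.026312) × (1−0.45) = 0.720133
P(Momentum path inoperative) [OR] = 1 − (1−0.29) × (1−0.32) × (1−0.02) = 0.526856
P(Control loop lost) [OR] = 1 − (1−0.720133) × (1−0.526856) × (1−0.29) = 0.905984
P(Spacecraft attitude control lost) [OR] = 1 − (1−0.905984) × (1−0.41) × (1−0.25) = 0.958398
Rounded to 4 decimal places: P(Spacecraft attitude control lost) ≈ 0.9584.

0.9584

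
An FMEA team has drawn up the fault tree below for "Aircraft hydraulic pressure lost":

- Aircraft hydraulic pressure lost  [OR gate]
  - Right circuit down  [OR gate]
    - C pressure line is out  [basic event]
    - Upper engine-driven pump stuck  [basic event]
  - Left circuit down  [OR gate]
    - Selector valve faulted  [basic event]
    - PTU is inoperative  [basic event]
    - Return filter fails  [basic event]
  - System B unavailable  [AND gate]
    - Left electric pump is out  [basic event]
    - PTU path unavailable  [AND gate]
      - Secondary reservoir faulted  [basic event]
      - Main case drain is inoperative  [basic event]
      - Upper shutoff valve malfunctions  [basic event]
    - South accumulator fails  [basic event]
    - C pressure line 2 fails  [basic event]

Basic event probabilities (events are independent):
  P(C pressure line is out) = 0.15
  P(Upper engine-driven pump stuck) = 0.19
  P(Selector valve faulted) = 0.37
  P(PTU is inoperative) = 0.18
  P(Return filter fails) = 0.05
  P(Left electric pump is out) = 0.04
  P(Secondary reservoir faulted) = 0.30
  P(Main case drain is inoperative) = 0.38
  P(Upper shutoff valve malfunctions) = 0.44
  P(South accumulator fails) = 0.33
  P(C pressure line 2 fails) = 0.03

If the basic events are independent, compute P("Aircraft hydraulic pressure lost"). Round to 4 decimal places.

P(Right circuit down) [OR] = 1 − (1−0.15) × (1−0.19) = 0.311500
P(Left circuit down) [OR] = 1 − (1−0.37) × (1−0.18) × (1−0.05) = 0.509230
P(PTU path unavailable) [AND] = 0.30 × 0.38 × 0.44 = 0.050160
P(System B unavailable) [AND] = 0.04 × 0.050160 × 0.33 × 0.03 = 0.000020
P(Aircraft hydraulic pressure lost) [OR] = 1 − (1−0.311500) × (1−0.509230) × (1−0.000020) = 0.662112
Rounded to 4 decimal places: P(Aircraft hydraulic pressure lost) ≈ 0.6621.

0.6621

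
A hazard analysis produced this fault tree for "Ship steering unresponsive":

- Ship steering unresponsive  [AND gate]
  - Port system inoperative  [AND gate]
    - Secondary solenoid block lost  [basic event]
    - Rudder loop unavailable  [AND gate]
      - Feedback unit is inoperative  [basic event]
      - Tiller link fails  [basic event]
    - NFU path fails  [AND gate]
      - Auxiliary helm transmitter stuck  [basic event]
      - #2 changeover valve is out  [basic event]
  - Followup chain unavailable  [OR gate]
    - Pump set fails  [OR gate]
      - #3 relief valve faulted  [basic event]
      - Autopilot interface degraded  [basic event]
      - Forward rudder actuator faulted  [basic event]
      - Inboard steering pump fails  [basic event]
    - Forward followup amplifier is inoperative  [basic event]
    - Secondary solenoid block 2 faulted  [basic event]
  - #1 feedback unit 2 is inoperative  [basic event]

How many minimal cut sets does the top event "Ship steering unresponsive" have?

6

Rudder loop unavailable [AND]: one cut set from each child combined → 1 × 1 = 1 cut set(s).
NFU path fails [AND]: one cut set from each child combined → 1 × 1 = 1 cut set(s).
Port system inoperative [AND]: one cut set from each child combined → 1 × 1 × 1 = 1 cut set(s).
Pump set fails [OR]: union of children's cut sets → 4 cut set(s).
Followup chain unavailable [OR]: union of children's cut sets → 6 cut set(s).
Ship steering unresponsive [AND]: one cut set from each child combined → 1 × 6 × 1 = 6 cut set(s).
Minimal cut sets: {#1 feedback unit 2 is inoperative, #2 changeover valve is out, #3 relief valve faulted, Auxiliary helm transmitter stuck, Feedback unit is inoperative, Secondary solenoid block lost, Tiller link fails}; {#1 feedback unit 2 is inoperative, #2 changeover valve is out, Autopilot interface degraded, Auxiliary helm transmitter stuck, Feedback unit is inoperative, Secondary solenoid block lost, Tiller link fails}; {#1 feedback unit 2 is inoperative, #2 changeover valve is out, Auxiliary helm transmitter stuck, Feedback unit is inoperative, Forward rudder actuator faulted, Secondary solenoid block lost, Tiller link fails}; {#1 feedback unit 2 is inoperative, #2 changeover valve is out, Auxiliary helm transmitter stuck, Feedback unit is inoperative, Inboard steering pump fails, Secondary solenoid block lost, Tiller link fails}; {#1 feedback unit 2 is inoperative, #2 changeover valve is out, Auxiliary helm transmitter stuck, Feedback unit is inoperative, Forward followup amplifier is inoperative, Secondary solenoid block lost, Tiller link fails}; {#1 feedback unit 2 is inoperative, #2 changeover valve is out, Auxiliary helm transmitter stuck, Feedback unit is inoperative, Secondary solenoid block 2 faulted, Secondary solenoid block lost, Tiller link fails}.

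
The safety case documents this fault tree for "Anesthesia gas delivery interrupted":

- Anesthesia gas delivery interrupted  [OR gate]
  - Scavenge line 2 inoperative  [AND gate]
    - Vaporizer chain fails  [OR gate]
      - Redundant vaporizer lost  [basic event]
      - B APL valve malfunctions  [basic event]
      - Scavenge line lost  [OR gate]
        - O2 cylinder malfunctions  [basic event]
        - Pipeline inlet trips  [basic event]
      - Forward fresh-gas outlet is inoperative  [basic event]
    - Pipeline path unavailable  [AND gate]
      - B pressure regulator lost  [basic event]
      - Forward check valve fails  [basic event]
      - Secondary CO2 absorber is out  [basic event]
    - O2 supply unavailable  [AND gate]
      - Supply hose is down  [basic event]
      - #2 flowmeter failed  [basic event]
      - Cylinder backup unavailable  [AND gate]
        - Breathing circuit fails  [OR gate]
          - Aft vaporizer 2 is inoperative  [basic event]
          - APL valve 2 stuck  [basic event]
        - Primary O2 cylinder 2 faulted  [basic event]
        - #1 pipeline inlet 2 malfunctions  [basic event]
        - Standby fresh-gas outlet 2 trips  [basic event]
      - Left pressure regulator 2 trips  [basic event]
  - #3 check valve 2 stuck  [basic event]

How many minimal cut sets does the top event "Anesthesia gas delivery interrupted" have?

11

Scavenge line lost [OR]: union of children's cut sets → 2 cut set(s).
Vaporizer chain fails [OR]: union of children's cut sets → 5 cut set(s).
Pipeline path unavailable [AND]: one cut set from each child combined → 1 × 1 × 1 = 1 cut set(s).
Breathing circuit fails [OR]: union of children's cut sets → 2 cut set(s).
Cylinder backup unavailable [AND]: one cut set from each child combined → 2 × 1 × 1 × 1 = 2 cut set(s).
O2 supply unavailable [AND]: one cut set from each child combined → 1 × 1 × 2 × 1 = 2 cut set(s).
Scavenge line 2 inoperative [AND]: one cut set from each child combined → 5 × 1 × 2 = 10 cut set(s).
Anesthesia gas delivery interrupted [OR]: union of children's cut sets → 11 cut set(s).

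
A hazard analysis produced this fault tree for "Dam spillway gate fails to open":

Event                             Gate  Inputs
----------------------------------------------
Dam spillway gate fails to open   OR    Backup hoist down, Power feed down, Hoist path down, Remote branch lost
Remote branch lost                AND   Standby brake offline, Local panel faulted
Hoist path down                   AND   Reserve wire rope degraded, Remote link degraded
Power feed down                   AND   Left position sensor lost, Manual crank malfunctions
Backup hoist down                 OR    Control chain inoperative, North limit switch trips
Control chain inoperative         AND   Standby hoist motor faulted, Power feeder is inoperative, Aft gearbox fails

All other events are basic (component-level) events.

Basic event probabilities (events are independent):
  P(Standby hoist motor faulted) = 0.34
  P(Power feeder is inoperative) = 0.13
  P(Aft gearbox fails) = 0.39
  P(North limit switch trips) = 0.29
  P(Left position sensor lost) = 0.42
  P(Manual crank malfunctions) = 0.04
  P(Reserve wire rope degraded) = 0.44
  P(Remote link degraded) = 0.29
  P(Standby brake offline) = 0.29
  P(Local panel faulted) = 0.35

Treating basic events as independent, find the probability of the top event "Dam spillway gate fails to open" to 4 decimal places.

P(Control chain inoperative) [AND] = 0.34 × 0.13 × 0.39 = 0.017238
P(Backup hoist down) [OR] = 1 − (1−0.017238) × (1−0.29) = 0.302239
P(Power feed down) [AND] = 0.42 × 0.04 = 0.016800
P(Hoist path down) [AND] = 0.44 × 0.29 = 0.127600
P(Remote branch lost) [AND] = 0.29 × 0.35 = 0.101500
P(Dam spillway gate fails to open) [OR] = 1 − (1−0.302239) × (1−0.016800) × (1−0.127600) × (1−0.101500) = 0.462248
Rounded to 4 decimal places: P(Dam spillway gate fails to open) ≈ 0.4622.

0.4622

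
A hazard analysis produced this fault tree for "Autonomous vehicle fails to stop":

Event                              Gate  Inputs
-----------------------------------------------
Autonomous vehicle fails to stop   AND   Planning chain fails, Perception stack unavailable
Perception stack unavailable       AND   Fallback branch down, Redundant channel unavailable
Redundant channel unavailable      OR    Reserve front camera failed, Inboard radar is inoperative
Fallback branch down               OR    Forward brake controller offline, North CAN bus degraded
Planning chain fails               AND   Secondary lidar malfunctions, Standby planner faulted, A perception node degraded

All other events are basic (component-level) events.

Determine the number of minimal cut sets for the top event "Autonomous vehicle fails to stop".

Planning chain fails [AND]: one cut set from each child combined → 1 × 1 × 1 = 1 cut set(s).
Fallback branch down [OR]: union of children's cut sets → 2 cut set(s).
Redundant channel unavailable [OR]: union of children's cut sets → 2 cut set(s).
Perception stack unavailable [AND]: one cut set from each child combined → 2 × 2 = 4 cut set(s).
Autonomous vehicle fails to stop [AND]: one cut set from each child combined → 1 × 4 = 4 cut set(s).
Minimal cut sets: {A perception node degraded, Forward brake controller offline, Reserve front camera failed, Secondary lidar malfunctions, Standby planner faulted}; {A perception node degraded, Forward brake controller offline, Inboard radar is inoperative, Secondary lidar malfunctions, Standby planner faulted}; {A perception node degraded, North CAN bus degraded, Reserve front camera failed, Secondary lidar malfunctions, Standby planner faulted}; {A perception node degraded, Inboard radar is inoperative, North CAN bus degraded, Secondary lidar malfunctions, Standby planner faulted}.

4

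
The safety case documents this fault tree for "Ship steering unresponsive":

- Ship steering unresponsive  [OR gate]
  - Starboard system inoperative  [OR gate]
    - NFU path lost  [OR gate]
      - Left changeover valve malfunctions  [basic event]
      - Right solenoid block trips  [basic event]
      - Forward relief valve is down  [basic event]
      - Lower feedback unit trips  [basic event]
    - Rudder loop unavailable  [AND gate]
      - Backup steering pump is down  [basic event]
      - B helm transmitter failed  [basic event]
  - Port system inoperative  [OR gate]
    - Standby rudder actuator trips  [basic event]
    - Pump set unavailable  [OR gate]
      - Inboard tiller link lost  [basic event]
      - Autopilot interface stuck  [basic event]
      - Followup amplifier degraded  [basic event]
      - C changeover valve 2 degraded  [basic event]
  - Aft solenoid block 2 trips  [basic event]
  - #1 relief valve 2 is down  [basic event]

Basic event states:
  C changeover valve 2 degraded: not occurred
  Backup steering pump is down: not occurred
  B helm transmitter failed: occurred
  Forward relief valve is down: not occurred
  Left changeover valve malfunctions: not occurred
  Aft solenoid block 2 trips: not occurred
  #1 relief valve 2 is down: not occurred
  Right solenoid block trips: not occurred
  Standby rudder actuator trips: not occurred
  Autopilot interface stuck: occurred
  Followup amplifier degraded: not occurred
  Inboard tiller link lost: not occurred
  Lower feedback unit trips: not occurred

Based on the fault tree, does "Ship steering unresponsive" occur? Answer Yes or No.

Yes

NFU path lost [OR]: Left changeover valve malfunctions=not, Right solenoid block trips=not, Forward relief valve is down=not, Lower feedback unit trips=not → no input occurs → does not occur.
Rudder loop unavailable [AND]: Backup steering pump is down=not, B helm transmitter failed=occurs → not all inputs occur → does not occur.
Starboard system inoperative [OR]: NFU path lost=not, Rudder loop unavailable=not → no input occurs → does not occur.
Pump set unavailable [OR]: Inboard tiller link lost=not, Autopilot interface stuck=occurs, Followup amplifier degraded=not, C changeover valve 2 degraded=not → at least one input occurs → occurs.
Port system inoperative [OR]: Standby rudder actuator trips=not, Pump set unavailable=occurs → at least one input occurs → occurs.
Ship steering unresponsive [OR]: Starboard system inoperative=not, Port system inoperative=occurs, Aft solenoid block 2 trips=not, #1 relief valve 2 is down=not → at least one input occurs → occurs.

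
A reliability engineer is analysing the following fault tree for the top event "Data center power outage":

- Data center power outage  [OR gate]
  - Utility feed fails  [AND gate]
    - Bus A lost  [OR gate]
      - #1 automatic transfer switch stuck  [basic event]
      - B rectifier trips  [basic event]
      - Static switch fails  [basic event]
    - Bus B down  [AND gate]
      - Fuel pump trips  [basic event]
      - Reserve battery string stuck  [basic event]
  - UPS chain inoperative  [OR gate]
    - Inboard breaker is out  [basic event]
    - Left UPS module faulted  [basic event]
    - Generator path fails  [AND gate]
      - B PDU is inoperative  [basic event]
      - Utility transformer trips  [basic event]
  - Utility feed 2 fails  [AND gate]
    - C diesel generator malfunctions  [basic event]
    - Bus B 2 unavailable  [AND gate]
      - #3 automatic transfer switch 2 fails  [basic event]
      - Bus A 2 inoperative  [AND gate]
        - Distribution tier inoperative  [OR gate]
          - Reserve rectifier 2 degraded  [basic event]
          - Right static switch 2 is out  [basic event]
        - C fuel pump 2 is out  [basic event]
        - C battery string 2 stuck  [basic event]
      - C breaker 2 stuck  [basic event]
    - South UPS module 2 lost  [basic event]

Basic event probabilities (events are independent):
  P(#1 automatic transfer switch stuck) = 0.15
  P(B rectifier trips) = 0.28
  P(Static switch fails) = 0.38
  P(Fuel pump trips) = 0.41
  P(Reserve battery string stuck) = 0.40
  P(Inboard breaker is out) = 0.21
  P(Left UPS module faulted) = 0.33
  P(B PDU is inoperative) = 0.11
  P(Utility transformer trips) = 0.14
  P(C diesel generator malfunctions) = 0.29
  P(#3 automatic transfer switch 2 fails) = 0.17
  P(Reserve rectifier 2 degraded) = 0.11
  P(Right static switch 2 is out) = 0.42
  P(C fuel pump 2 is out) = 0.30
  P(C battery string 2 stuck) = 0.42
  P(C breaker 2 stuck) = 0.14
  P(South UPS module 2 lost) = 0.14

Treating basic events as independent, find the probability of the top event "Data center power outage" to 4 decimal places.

0.5319

P(Bus A lost) [OR] = 1 − (1−0.15) × (1−0.28) × (1−0.38) = 0.620560
P(Bus B down) [AND] = 0.41 × 0.40 = 0.164000
P(Utility feed fails) [AND] = 0.620560 × 0.164000 = 0.101772
P(Generator path fails) [AND] = 0.11 × 0.14 = 0.015400
P(UPS chain inoperative) [OR] = 1 − (1−0.21) × (1−0.33) × (1−0.015400) = 0.478851
P(Distribution tier inoperative) [OR] = 1 − (1−0.11) × (1−0.42) = 0.483800
P(Bus A 2 inoperative) [AND] = 0.483800 × 0.30 × 0.42 = 0.060959
P(Bus B 2 unavailable) [AND] = 0.17 × 0.060959 × 0.14 = 0.001451
P(Utility feed 2 fails) [AND] = 0.29 × 0.001451 × 0.14 = 0.000059
P(Data center power outage) [OR] = 1 − (1−0.101772) × (1−0.478851) × (1−0.000059) = 0.531917
Rounded to 4 decimal places: P(Data center power outage) ≈ 0.5319.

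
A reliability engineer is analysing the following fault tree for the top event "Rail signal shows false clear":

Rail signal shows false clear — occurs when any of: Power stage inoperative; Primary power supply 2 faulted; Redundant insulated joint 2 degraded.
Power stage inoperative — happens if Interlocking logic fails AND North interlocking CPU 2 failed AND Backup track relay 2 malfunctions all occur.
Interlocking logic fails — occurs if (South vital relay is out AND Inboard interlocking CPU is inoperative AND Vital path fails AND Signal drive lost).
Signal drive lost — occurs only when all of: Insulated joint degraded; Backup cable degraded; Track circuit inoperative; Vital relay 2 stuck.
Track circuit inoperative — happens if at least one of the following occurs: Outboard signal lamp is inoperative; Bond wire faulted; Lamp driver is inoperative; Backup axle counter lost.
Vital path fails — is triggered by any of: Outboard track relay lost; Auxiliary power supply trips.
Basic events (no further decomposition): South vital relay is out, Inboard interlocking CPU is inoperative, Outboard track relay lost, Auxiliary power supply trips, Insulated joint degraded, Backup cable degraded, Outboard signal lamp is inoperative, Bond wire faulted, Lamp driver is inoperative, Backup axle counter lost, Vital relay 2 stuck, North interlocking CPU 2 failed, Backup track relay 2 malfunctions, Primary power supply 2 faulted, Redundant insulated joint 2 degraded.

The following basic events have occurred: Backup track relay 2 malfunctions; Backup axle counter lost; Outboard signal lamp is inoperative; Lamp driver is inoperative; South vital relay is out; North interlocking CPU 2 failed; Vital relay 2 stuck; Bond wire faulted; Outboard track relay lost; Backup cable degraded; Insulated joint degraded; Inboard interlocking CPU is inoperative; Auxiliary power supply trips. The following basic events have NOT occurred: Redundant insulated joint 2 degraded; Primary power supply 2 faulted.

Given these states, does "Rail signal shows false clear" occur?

Vital path fails [OR]: Outboard track relay lost=occurs, Auxiliary power supply trips=occurs → at least one input occurs → occurs.
Track circuit inoperative [OR]: Outboard signal lamp is inoperative=occurs, Bond wire faulted=occurs, Lamp driver is inoperative=occurs, Backup axle counter lost=occurs → at least one input occurs → occurs.
Signal drive lost [AND]: Insulated joint degraded=occurs, Backup cable degraded=occurs, Track circuit inoperative=occurs, Vital relay 2 stuck=occurs → all inputs occur → occurs.
Interlocking logic fails [AND]: South vital relay is out=occurs, Inboard interlocking CPU is inoperative=occurs, Vital path fails=occurs, Signal drive lost=occurs → all inputs occur → occurs.
Power stage inoperative [AND]: Interlocking logic fails=occurs, North interlocking CPU 2 failed=occurs, Backup track relay 2 malfunctions=occurs → all inputs occur → occurs.
Rail signal shows false clear [OR]: Power stage inoperative=occurs, Primary power supply 2 faulted=not, Redundant insulated joint 2 degraded=not → at least one input occurs → occurs.

Yes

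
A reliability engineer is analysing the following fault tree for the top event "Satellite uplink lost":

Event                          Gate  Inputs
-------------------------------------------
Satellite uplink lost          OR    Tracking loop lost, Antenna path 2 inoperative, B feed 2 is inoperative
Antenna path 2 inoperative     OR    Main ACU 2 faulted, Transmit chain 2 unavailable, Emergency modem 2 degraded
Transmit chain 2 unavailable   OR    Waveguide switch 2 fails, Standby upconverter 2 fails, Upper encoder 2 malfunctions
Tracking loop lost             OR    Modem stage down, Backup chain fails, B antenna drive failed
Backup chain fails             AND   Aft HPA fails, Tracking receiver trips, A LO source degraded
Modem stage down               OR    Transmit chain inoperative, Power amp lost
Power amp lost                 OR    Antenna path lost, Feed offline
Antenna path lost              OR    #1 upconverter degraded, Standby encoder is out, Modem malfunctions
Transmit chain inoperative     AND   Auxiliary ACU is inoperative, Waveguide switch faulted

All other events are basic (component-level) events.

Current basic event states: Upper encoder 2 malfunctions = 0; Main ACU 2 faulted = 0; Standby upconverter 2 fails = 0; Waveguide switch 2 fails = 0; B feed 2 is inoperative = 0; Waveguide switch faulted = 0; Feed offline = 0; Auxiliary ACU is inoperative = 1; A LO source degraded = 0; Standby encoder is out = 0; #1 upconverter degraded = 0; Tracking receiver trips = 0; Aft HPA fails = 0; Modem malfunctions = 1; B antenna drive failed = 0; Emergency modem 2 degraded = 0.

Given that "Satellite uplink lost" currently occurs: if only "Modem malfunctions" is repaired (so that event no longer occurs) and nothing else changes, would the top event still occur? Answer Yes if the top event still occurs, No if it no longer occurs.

Counterfactual: set "Modem malfunctions" to not occurred.
Transmit chain inoperative [AND]: Auxiliary ACU is inoperative=occurs, Waveguide switch faulted=not → not all inputs occur → does not occur.
Antenna path lost [OR]: #1 upconverter degraded=not, Standby encoder is out=not, Modem malfunctions=not → no input occurs → does not occur.
Power amp lost [OR]: Antenna path lost=not, Feed offline=not → no input occurs → does not occur.
Modem stage down [OR]: Transmit chain inoperative=not, Power amp lost=not → no input occurs → does not occur.
Backup chain fails [AND]: Aft HPA fails=not, Tracking receiver trips=not, A LO source degraded=not → not all inputs occur → does not occur.
Tracking loop lost [OR]: Modem stage down=not, Backup chain fails=not, B antenna drive failed=not → no input occurs → does not occur.
Transmit chain 2 unavailable [OR]: Waveguide switch 2 fails=not, Standby upconverter 2 fails=not, Upper encoder 2 malfunctions=not → no input occurs → does not occur.
Antenna path 2 inoperative [OR]: Main ACU 2 faulted=not, Transmit chain 2 unavailable=not, Emergency modem 2 degraded=not → no input occurs → does not occur.
Satellite uplink lost [OR]: Tracking loop lost=not, Antenna path 2 inoperative=not, B feed 2 is inoperative=not → no input occurs → does not occur.

No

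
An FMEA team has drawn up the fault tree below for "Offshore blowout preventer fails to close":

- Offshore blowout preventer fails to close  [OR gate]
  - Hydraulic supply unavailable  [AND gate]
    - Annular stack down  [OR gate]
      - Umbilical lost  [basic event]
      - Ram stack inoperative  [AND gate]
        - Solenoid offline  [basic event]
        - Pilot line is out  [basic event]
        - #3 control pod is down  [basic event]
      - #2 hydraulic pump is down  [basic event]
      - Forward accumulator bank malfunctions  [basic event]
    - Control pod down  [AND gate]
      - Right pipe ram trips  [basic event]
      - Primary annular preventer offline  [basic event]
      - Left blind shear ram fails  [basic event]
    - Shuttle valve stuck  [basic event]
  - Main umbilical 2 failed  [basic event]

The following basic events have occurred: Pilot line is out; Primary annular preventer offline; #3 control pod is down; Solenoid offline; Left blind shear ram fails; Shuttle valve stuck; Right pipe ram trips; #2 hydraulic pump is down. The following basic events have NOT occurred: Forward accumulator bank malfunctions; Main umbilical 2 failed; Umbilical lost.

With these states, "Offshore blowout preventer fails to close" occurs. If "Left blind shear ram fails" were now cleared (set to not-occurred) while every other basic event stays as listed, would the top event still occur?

No

Counterfactual: set "Left blind shear ram fails" to not occurred.
Ram stack inoperative [AND]: Solenoid offline=occurs, Pilot line is out=occurs, #3 control pod is down=occurs → all inputs occur → occurs.
Annular stack down [OR]: Umbilical lost=not, Ram stack inoperative=occurs, #2 hydraulic pump is down=occurs, Forward accumulator bank malfunctions=not → at least one input occurs → occurs.
Control pod down [AND]: Right pipe ram trips=occurs, Primary annular preventer offline=occurs, Left blind shear ram fails=not → not all inputs occur → does not occur.
Hydraulic supply unavailable [AND]: Annular stack down=occurs, Control pod down=not, Shuttle valve stuck=occurs → not all inputs occur → does not occur.
Offshore blowout preventer fails to close [OR]: Hydraulic supply unavailable=not, Main umbilical 2 failed=not → no input occurs → does not occur.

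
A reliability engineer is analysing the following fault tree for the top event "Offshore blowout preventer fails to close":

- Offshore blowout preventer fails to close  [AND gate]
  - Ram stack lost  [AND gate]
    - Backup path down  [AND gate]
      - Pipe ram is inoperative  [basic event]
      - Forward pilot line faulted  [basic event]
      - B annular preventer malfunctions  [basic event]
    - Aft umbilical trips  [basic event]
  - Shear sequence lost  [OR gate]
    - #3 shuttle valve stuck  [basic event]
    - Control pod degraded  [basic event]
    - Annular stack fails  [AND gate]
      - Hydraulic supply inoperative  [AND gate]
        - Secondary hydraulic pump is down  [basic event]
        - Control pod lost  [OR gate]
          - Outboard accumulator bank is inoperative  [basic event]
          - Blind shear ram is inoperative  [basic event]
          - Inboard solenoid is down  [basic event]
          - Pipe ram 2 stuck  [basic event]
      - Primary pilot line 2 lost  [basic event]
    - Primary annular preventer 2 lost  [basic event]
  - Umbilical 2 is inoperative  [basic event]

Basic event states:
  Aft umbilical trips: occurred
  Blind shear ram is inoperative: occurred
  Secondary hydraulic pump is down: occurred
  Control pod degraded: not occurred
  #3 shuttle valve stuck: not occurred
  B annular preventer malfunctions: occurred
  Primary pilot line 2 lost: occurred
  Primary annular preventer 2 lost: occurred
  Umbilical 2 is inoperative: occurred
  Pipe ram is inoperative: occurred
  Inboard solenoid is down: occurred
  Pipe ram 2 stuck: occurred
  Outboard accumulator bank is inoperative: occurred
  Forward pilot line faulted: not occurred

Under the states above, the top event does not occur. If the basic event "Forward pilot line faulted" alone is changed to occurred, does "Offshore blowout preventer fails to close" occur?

Counterfactual: set "Forward pilot line faulted" to occurred.
Backup path down [AND]: Pipe ram is inoperative=occurs, Forward pilot line faulted=occurs, B annular preventer malfunctions=occurs → all inputs occur → occurs.
Ram stack lost [AND]: Backup path down=occurs, Aft umbilical trips=occurs → all inputs occur → occurs.
Control pod lost [OR]: Outboard accumulator bank is inoperative=occurs, Blind shear ram is inoperative=occurs, Inboard solenoid is down=occurs, Pipe ram 2 stuck=occurs → at least one input occurs → occurs.
Hydraulic supply inoperative [AND]: Secondary hydraulic pump is down=occurs, Control pod lost=occurs → all inputs occur → occurs.
Annular stack fails [AND]: Hydraulic supply inoperative=occurs, Primary pilot line 2 lost=occurs → all inputs occur → occurs.
Shear sequence lost [OR]: #3 shuttle valve stuck=not, Control pod degraded=not, Annular stack fails=occurs, Primary annular preventer 2 lost=occurs → at least one input occurs → occurs.
Offshore blowout preventer fails to close [AND]: Ram stack lost=occurs, Shear sequence lost=occurs, Umbilical 2 is inoperative=occurs → all inputs occur → occurs.

Yes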